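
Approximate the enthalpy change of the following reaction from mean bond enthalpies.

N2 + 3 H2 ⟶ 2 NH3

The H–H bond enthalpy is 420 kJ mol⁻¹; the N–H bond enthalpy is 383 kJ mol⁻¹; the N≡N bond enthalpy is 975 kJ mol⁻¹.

Bonds broken (reactants):
  H–H: 3 × 420 = 1260
  N≡N: 1 × 975 = 975
  Σ(broken) = 2235 kJ
Bonds formed (products):
  N–H: 6 × 383 = 2298
  Σ(formed) = 2298 kJ
ΔH = Σ(broken) − Σ(formed) = 2235 − 2298 = −63 kJ

ΔH ≈ −63 kJ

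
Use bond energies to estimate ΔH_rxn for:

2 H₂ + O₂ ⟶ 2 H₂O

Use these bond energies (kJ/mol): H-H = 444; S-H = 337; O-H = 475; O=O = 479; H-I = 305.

ΔH ≈ −533 kJ

Bonds broken (reactants):
  H-H: 2 × 444 = 888
  O=O: 1 × 479 = 479
  Σ(broken) = 1367 kJ
Bonds formed (products):
  O-H: 4 × 475 = 1900
  Σ(formed) = 1900 kJ
ΔH = Σ(broken) − Σ(formed) = 1367 − 1900 = −533 kJ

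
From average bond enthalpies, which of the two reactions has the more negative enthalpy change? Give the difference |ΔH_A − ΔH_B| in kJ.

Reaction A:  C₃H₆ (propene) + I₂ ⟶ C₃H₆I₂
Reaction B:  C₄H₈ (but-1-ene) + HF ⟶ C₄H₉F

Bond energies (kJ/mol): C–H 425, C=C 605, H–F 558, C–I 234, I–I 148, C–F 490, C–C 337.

Reaction B, by 37 kJ

Reaction A:
  Bonds broken (reactants):
    C–C: 1 × 337 = 337
    C–H: 6 × 425 = 2550
    C=C: 1 × 605 = 605
    I–I: 1 × 148 = 148
    Σ(broken) = 3640 kJ
  Bonds formed (products):
    C–C: 2 × 337 = 674
    C–H: 6 × 425 = 2550
    C–I: 2 × 234 = 468
    Σ(formed) = 3692 kJ
  ΔH_A = 3640 − 3692 = −52 kJ
Reaction B:
  Bonds broken (reactants):
    C–C: 2 × 337 = 674
    C–H: 8 × 425 = 3400
    C=C: 1 × 605 = 605
    H–F: 1 × 558 = 558
    Σ(broken) = 5237 kJ
  Bonds formed (products):
    C–C: 3 × 337 = 1011
    C–F: 1 × 490 = 490
    C–H: 9 × 425 = 3825
    Σ(formed) = 5326 kJ
  ΔH_B = 5237 − 5326 = −89 kJ
ΔH_A − ΔH_B = +37 kJ, so reaction B has the more negative ΔH; |ΔH_A − ΔH_B| = 37 kJ.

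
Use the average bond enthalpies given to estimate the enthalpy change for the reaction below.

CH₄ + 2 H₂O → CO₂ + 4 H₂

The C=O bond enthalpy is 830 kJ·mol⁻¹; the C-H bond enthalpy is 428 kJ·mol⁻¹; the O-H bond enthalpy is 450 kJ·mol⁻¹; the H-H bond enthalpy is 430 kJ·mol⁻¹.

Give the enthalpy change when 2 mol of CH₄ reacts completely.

Bonds broken (reactants):
  C-H: 4 × 428 = 1712
  O-H: 4 × 450 = 1800
  Σ(broken) = 3512 kJ
Bonds formed (products):
  C=O: 2 × 830 = 1660
  H-H: 4 × 430 = 1720
  Σ(formed) = 3380 kJ
ΔH = Σ(broken) − Σ(formed) = 3512 − 3380 = +132 kJ
For 2× the reaction as written: 2 × (+132) = +264 kJ

ΔH = +264 kJ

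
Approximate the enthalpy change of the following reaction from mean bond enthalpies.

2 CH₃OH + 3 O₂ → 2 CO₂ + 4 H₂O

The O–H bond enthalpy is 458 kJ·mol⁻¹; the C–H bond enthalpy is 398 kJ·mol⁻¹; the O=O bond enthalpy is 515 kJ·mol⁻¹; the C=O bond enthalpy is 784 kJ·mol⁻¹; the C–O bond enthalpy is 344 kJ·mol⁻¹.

Bonds broken (reactants):
  C–H: 6 × 398 = 2388
  C–O: 2 × 344 = 688
  O–H: 2 × 458 = 916
  O=O: 3 × 515 = 1545
  Σ(broken) = 5537 kJ
Bonds formed (products):
  C=O: 4 × 784 = 3136
  O–H: 8 × 458 = 3664
  Σ(formed) = 6800 kJ
ΔH = Σ(broken) − Σ(formed) = 5537 − 6800 = −1263 kJ

ΔH ≈ −1263 kJ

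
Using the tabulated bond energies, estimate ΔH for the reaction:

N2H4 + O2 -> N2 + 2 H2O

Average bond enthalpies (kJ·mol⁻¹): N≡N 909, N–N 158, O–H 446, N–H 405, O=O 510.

Bonds broken (reactants):
  N–H: 4 × 405 = 1620
  N–N: 1 × 158 = 158
  O=O: 1 × 510 = 510
  Σ(broken) = 2288 kJ
Bonds formed (products):
  N≡N: 1 × 909 = 909
  O–H: 4 × 446 = 1784
  Σ(formed) = 2693 kJ
ΔH = Σ(broken) − Σ(formed) = 2288 − 2693 = −405 kJ

ΔH ≈ −405 kJ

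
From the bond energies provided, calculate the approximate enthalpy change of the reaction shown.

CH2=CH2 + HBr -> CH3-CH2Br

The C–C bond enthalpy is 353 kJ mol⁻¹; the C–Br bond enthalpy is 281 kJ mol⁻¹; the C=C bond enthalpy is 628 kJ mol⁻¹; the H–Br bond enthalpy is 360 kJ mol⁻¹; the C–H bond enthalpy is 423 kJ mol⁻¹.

Bonds broken (reactants):
  C–H: 4 × 423 = 1692
  C=C: 1 × 628 = 628
  H–Br: 1 × 360 = 360
  Σ(broken) = 2680 kJ
Bonds formed (products):
  C–Br: 1 × 281 = 281
  C–C: 1 × 353 = 353
  C–H: 5 × 423 = 2115
  Σ(formed) = 2749 kJ
ΔH = Σ(broken) − Σ(formed) = 2680 − 2749 = −69 kJ

ΔH ≈ −69 kJ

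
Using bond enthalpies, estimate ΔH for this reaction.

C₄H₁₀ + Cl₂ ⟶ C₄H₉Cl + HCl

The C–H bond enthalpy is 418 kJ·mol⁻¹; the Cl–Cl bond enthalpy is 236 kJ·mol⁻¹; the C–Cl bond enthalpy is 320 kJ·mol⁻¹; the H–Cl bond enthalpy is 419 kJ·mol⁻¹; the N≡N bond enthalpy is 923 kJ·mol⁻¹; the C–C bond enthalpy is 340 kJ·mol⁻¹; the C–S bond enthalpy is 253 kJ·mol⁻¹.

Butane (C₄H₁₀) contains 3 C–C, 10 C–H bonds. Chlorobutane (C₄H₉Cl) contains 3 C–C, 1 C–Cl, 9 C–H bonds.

ΔH ≈ −85 kJ

Bonds broken (reactants):
  C–C: 3 × 340 = 1020
  C–H: 10 × 418 = 4180
  Cl–Cl: 1 × 236 = 236
  Σ(broken) = 5436 kJ
Bonds formed (products):
  C–C: 3 × 340 = 1020
  C–Cl: 1 × 320 = 320
  C–H: 9 × 418 = 3762
  H–Cl: 1 × 419 = 419
  Σ(formed) = 5521 kJ
ΔH = Σ(broken) − Σ(formed) = 5436 − 5521 = −85 kJ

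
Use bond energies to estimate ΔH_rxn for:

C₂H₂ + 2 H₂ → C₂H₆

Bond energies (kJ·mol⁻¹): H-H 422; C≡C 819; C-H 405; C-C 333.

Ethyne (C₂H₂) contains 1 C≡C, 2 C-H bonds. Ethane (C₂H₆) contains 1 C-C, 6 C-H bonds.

ΔH ≈ −290 kJ

Bonds broken (reactants):
  C≡C: 1 × 819 = 819
  C-H: 2 × 405 = 810
  H-H: 2 × 422 = 844
  Σ(broken) = 2473 kJ
Bonds formed (products):
  C-C: 1 × 333 = 333
  C-H: 6 × 405 = 2430
  Σ(formed) = 2763 kJ
ΔH = Σ(broken) − Σ(formed) = 2473 − 2763 = −290 kJ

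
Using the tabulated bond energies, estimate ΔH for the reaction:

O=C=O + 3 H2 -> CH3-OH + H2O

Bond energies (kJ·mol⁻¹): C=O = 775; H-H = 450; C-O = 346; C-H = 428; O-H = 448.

ΔH ≈ −74 kJ

Bonds broken (reactants):
  C=O: 2 × 775 = 1550
  H-H: 3 × 450 = 1350
  Σ(broken) = 2900 kJ
Bonds formed (products):
  C-H: 3 × 428 = 1284
  C-O: 1 × 346 = 346
  O-H: 3 × 448 = 1344
  Σ(formed) = 2974 kJ
ΔH = Σ(broken) − Σ(formed) = 2900 − 2974 = −74 kJ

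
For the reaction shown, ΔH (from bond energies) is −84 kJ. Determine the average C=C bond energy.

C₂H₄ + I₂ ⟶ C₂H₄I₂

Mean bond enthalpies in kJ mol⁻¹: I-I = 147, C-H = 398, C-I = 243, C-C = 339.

Let D be the C=C bond energy.
Σ(broken) = 4×398 + 1×D + 1×147 = 1739 + D
Σ(formed) = 1×339 + 4×398 + 2×243 = 2417
ΔH = Σ(broken) − Σ(formed) = (1739 + D) − (2417) = −678 + D
Setting this equal to −84 kJ gives D = 594 kJ/mol.

D(C=C) ≈ 594 kJ/mol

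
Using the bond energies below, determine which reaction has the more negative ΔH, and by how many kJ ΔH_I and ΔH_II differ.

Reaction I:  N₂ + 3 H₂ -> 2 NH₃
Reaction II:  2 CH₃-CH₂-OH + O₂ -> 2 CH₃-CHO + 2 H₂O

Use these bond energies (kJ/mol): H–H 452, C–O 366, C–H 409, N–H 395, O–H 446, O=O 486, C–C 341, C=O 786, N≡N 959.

Reaction II, by 373 kJ

Reaction I:
  Bonds broken (reactants):
    H–H: 3 × 452 = 1356
    N≡N: 1 × 959 = 959
    Σ(broken) = 2315 kJ
  Bonds formed (products):
    N–H: 6 × 395 = 2370
    Σ(formed) = 2370 kJ
  ΔH_I = 2315 − 2370 = −55 kJ
Reaction II:
  Bonds broken (reactants):
    C–C: 2 × 341 = 682
    C–H: 10 × 409 = 4090
    C–O: 2 × 366 = 732
    O–H: 2 × 446 = 892
    O=O: 1 × 486 = 486
    Σ(broken) = 6882 kJ
  Bonds formed (products):
    C–C: 2 × 341 = 682
    C–H: 8 × 409 = 3272
    C=O: 2 × 786 = 1572
    O–H: 4 × 446 = 1784
    Σ(formed) = 7310 kJ
  ΔH_II = 6882 − 7310 = −428 kJ
ΔH_I − ΔH_II = +373 kJ, so reaction II has the more negative ΔH; |ΔH_I − ΔH_II| = 373 kJ.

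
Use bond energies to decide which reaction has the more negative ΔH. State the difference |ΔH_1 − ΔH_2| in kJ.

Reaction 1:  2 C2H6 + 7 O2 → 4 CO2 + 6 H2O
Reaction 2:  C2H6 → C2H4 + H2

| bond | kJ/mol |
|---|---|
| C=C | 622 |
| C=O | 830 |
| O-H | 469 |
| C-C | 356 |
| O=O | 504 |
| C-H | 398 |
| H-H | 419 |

Reaction 1:
  Bonds broken (reactants):
    C-C: 2 × 356 = 712
    C-H: 12 × 398 = 4776
    O=O: 7 × 504 = 3528
    Σ(broken) = 9016 kJ
  Bonds formed (products):
    C=O: 8 × 830 = 6640
    O-H: 12 × 469 = 5628
    Σ(formed) = 12268 kJ
  ΔH_1 = 9016 − 12268 = −3252 kJ
Reaction 2:
  Bonds broken (reactants):
    C-C: 1 × 356 = 356
    C-H: 6 × 398 = 2388
    Σ(broken) = 2744 kJ
  Bonds formed (products):
    C-H: 4 × 398 = 1592
    C=C: 1 × 622 = 622
    H-H: 1 × 419 = 419
    Σ(formed) = 2633 kJ
  ΔH_2 = 2744 − 2633 = +111 kJ
ΔH_1 − ΔH_2 = −3363 kJ, so reaction 1 has the more negative ΔH; |ΔH_1 − ΔH_2| = 3363 kJ.

Reaction 1, by 3363 kJ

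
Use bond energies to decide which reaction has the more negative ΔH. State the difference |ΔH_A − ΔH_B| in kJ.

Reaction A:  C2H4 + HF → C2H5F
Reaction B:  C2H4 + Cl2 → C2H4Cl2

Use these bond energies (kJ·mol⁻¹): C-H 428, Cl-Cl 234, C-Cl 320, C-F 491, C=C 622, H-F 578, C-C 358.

Reaction A:
  Bonds broken (reactants):
    C-H: 4 × 428 = 1712
    C=C: 1 × 622 = 622
    H-F: 1 × 578 = 578
    Σ(broken) = 2912 kJ
  Bonds formed (products):
    C-C: 1 × 358 = 358
    C-F: 1 × 491 = 491
    C-H: 5 × 428 = 2140
    Σ(formed) = 2989 kJ
  ΔH_A = 2912 − 2989 = −77 kJ
Reaction B:
  Bonds broken (reactants):
    C-H: 4 × 428 = 1712
    C=C: 1 × 622 = 622
    Cl-Cl: 1 × 234 = 234
    Σ(broken) = 2568 kJ
  Bonds formed (products):
    C-C: 1 × 358 = 358
    C-Cl: 2 × 320 = 640
    C-H: 4 × 428 = 1712
    Σ(formed) = 2710 kJ
  ΔH_B = 2568 − 2710 = −142 kJ
ΔH_A − ΔH_B = +65 kJ, so reaction B has the more negative ΔH; |ΔH_A − ΔH_B| = 65 kJ.

Reaction B, by 65 kJ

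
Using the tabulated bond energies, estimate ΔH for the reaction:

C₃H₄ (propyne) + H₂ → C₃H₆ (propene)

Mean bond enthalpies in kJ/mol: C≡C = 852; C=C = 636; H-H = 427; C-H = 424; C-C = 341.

ΔH ≈ −205 kJ

Bonds broken (reactants):
  C≡C: 1 × 852 = 852
  C-C: 1 × 341 = 341
  C-H: 4 × 424 = 1696
  H-H: 1 × 427 = 427
  Σ(broken) = 3316 kJ
Bonds formed (products):
  C-C: 1 × 341 = 341
  C-H: 6 × 424 = 2544
  C=C: 1 × 636 = 636
  Σ(formed) = 3521 kJ
ΔH = Σ(broken) − Σ(formed) = 3316 − 3521 = −205 kJ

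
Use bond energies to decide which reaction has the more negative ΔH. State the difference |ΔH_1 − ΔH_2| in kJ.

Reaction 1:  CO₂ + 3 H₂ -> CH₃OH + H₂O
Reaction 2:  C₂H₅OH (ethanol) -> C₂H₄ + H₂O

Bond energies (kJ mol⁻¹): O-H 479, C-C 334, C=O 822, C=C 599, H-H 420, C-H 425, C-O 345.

Reaction 1, by 179 kJ

Reaction 1:
  Bonds broken (reactants):
    C=O: 2 × 822 = 1644
    H-H: 3 × 420 = 1260
    Σ(broken) = 2904 kJ
  Bonds formed (products):
    C-H: 3 × 425 = 1275
    C-O: 1 × 345 = 345
    O-H: 3 × 479 = 1437
    Σ(formed) = 3057 kJ
  ΔH_1 = 2904 − 3057 = −153 kJ
Reaction 2:
  Bonds broken (reactants):
    C-C: 1 × 334 = 334
    C-H: 5 × 425 = 2125
    C-O: 1 × 345 = 345
    O-H: 1 × 479 = 479
    Σ(broken) = 3283 kJ
  Bonds formed (products):
    C-H: 4 × 425 = 1700
    C=C: 1 × 599 = 599
    O-H: 2 × 479 = 958
    Σ(formed) = 3257 kJ
  ΔH_2 = 3283 − 3257 = +26 kJ
ΔH_1 − ΔH_2 = −179 kJ, so reaction 1 has the more negative ΔH; |ΔH_1 − ΔH_2| = 179 kJ.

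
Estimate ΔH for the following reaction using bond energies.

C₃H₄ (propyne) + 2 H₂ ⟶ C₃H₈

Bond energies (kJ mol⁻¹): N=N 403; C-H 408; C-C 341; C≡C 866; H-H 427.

Bonds broken (reactants):
  C≡C: 1 × 866 = 866
  C-C: 1 × 341 = 341
  C-H: 4 × 408 = 1632
  H-H: 2 × 427 = 854
  Σ(broken) = 3693 kJ
Bonds formed (products):
  C-C: 2 × 341 = 682
  C-H: 8 × 408 = 3264
  Σ(formed) = 3946 kJ
ΔH = Σ(broken) − Σ(formed) = 3693 − 3946 = −253 kJ

ΔH ≈ −253 kJ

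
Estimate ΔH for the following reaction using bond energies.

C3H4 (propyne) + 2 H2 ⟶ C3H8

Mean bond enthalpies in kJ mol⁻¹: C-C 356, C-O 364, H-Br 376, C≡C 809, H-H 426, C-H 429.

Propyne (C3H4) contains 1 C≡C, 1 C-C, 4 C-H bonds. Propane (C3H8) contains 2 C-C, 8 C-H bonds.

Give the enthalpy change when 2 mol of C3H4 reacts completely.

ΔH = −822 kJ

Bonds broken (reactants):
  C≡C: 1 × 809 = 809
  C-C: 1 × 356 = 356
  C-H: 4 × 429 = 1716
  H-H: 2 × 426 = 852
  Σ(broken) = 3733 kJ
Bonds formed (products):
  C-C: 2 × 356 = 712
  C-H: 8 × 429 = 3432
  Σ(formed) = 4144 kJ
ΔH = Σ(broken) − Σ(formed) = 3733 − 4144 = −411 kJ
For 2× the reaction as written: 2 × (−411) = −822 kJ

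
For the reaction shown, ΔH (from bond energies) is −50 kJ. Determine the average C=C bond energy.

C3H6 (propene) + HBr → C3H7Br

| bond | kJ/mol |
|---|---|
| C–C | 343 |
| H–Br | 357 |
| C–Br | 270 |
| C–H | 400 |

D(C=C) ≈ 606 kJ/mol

Let D be the C=C bond energy.
Σ(broken) = 1×343 + 6×400 + 1×D + 1×357 = 3100 + D
Σ(formed) = 1×270 + 2×343 + 7×400 = 3756
ΔH = Σ(broken) − Σ(formed) = (3100 + D) − (3756) = −656 + D
Setting this equal to −50 kJ gives D = 606 kJ/mol.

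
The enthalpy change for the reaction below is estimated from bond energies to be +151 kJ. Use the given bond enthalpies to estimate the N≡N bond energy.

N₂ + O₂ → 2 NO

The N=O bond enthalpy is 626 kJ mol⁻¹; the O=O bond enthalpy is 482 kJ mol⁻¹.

D(N≡N) ≈ 921 kJ/mol

Let D be the N≡N bond energy.
Σ(broken) = 1×D + 1×482 = 482 + D
Σ(formed) = 2×626 = 1252
ΔH = Σ(broken) − Σ(formed) = (482 + D) − (1252) = −770 + D
Setting this equal to +151 kJ gives D = 921 kJ/mol.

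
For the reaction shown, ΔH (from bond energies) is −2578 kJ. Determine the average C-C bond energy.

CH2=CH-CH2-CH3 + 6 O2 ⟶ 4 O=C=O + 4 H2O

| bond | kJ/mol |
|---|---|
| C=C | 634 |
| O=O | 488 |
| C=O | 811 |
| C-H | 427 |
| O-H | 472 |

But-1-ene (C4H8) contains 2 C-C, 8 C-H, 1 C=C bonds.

Let D be the C-C bond energy.
Σ(broken) = 2×D + 8×427 + 1×634 + 6×488 = 6978 + 2D
Σ(formed) = 8×811 + 8×472 = 10264
ΔH = Σ(broken) − Σ(formed) = (6978 + 2D) − (10264) = −3286 + 2D
Setting this equal to −2578 kJ gives 2D = 708, so D = 354 kJ/mol.

D(C-C) ≈ 354 kJ/mol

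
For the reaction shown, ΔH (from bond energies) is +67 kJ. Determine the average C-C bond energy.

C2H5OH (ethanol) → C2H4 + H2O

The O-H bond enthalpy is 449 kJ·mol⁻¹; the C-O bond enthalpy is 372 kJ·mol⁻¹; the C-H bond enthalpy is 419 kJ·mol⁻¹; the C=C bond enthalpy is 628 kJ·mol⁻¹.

D(C-C) ≈ 353 kJ/mol

Let D be the C-C bond energy.
Σ(broken) = 1×D + 5×419 + 1×372 + 1×449 = 2916 + D
Σ(formed) = 4×419 + 1×628 + 2×449 = 3202
ΔH = Σ(broken) − Σ(formed) = (2916 + D) − (3202) = −286 + D
Setting this equal to +67 kJ gives D = 353 kJ/mol.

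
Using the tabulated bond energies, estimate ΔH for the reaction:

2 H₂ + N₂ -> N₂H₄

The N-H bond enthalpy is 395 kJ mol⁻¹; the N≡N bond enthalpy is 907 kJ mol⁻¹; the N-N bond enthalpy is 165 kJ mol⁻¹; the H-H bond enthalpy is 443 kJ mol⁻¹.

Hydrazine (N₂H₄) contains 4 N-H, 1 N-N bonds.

Bonds broken (reactants):
  H-H: 2 × 443 = 886
  N≡N: 1 × 907 = 907
  Σ(broken) = 1793 kJ
Bonds formed (products):
  N-H: 4 × 395 = 1580
  N-N: 1 × 165 = 165
  Σ(formed) = 1745 kJ
ΔH = Σ(broken) − Σ(formed) = 1793 − 1745 = +48 kJ

ΔH ≈ +48 kJ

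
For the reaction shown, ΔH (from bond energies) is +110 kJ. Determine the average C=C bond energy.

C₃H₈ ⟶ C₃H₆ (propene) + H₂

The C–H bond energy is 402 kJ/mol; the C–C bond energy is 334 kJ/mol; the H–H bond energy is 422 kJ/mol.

Let D be the C=C bond energy.
Σ(broken) = 2×334 + 8×402 = 3884
Σ(formed) = 1×334 + 6×402 + 1×D + 1×422 = 3168 + D
ΔH = Σ(broken) − Σ(formed) = (3884) − (3168 + D) = +716 − D
Setting this equal to +110 kJ gives D = 606 kJ/mol.

D(C=C) ≈ 606 kJ/mol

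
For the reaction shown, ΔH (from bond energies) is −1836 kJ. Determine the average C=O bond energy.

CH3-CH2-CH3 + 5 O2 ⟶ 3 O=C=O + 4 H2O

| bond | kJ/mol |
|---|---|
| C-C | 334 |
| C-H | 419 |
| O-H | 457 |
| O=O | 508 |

D(C=O) ≈ 790 kJ/mol

Let D be the C=O bond energy.
Σ(broken) = 2×334 + 8×419 + 5×508 = 6560
Σ(formed) = 6×D + 8×457 = 3656 + 6D
ΔH = Σ(broken) − Σ(formed) = (6560) − (3656 + 6D) = +2904 − 6D
Setting this equal to −1836 kJ gives 6D = 4740, so D = 790 kJ/mol.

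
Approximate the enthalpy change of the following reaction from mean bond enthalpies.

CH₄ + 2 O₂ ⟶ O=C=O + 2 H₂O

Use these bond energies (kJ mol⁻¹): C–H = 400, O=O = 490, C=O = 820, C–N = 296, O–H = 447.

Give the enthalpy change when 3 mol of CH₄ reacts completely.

ΔH = −2544 kJ

Bonds broken (reactants):
  C–H: 4 × 400 = 1600
  O=O: 2 × 490 = 980
  Σ(broken) = 2580 kJ
Bonds formed (products):
  C=O: 2 × 820 = 1640
  O–H: 4 × 447 = 1788
  Σ(formed) = 3428 kJ
ΔH = Σ(broken) − Σ(formed) = 2580 − 3428 = −848 kJ
For 3× the reaction as written: 3 × (−848) = −2544 kJ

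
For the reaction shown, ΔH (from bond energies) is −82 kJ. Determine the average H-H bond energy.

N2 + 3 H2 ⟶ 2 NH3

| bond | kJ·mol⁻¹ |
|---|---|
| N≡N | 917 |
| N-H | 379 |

D(H-H) ≈ 425 kJ/mol

Let D be the H-H bond energy.
Σ(broken) = 3×D + 1×917 = 917 + 3D
Σ(formed) = 6×379 = 2274
ΔH = Σ(broken) − Σ(formed) = (917 + 3D) − (2274) = −1357 + 3D
Setting this equal to −82 kJ gives 3D = 1275, so D = 425 kJ/mol.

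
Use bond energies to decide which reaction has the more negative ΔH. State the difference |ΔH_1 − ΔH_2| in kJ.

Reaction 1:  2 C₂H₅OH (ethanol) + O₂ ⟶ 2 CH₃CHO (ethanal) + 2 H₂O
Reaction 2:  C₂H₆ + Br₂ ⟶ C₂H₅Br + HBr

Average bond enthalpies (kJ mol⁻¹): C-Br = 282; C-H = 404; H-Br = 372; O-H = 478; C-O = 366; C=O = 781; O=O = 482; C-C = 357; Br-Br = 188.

Reaction 1:
  Bonds broken (reactants):
    C-C: 2 × 357 = 714
    C-H: 10 × 404 = 4040
    C-O: 2 × 366 = 732
    O-H: 2 × 478 = 956
    O=O: 1 × 482 = 482
    Σ(broken) = 6924 kJ
  Bonds formed (products):
    C-C: 2 × 357 = 714
    C-H: 8 × 404 = 3232
    C=O: 2 × 781 = 1562
    O-H: 4 × 478 = 1912
    Σ(formed) = 7420 kJ
  ΔH_1 = 6924 − 7420 = −496 kJ
Reaction 2:
  Bonds broken (reactants):
    Br-Br: 1 × 188 = 188
    C-C: 1 × 357 = 357
    C-H: 6 × 404 = 2424
    Σ(broken) = 2969 kJ
  Bonds formed (products):
    C-Br: 1 × 282 = 282
    C-C: 1 × 357 = 357
    C-H: 5 × 404 = 2020
    H-Br: 1 × 372 = 372
    Σ(formed) = 3031 kJ
  ΔH_2 = 2969 − 3031 = −62 kJ
ΔH_1 − ΔH_2 = −434 kJ, so reaction 1 has the more negative ΔH; |ΔH_1 − ΔH_2| = 434 kJ.

Reaction 1, by 434 kJ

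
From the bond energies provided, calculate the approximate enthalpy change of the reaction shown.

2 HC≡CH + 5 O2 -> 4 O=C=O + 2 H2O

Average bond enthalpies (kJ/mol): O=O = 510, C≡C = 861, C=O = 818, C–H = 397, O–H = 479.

Bonds broken (reactants):
  C≡C: 2 × 861 = 1722
  C–H: 4 × 397 = 1588
  O=O: 5 × 510 = 2550
  Σ(broken) = 5860 kJ
Bonds formed (products):
  C=O: 8 × 818 = 6544
  O–H: 4 × 479 = 1916
  Σ(formed) = 8460 kJ
ΔH = Σ(broken) − Σ(formed) = 5860 − 8460 = −2600 kJ

ΔH ≈ −2600 kJ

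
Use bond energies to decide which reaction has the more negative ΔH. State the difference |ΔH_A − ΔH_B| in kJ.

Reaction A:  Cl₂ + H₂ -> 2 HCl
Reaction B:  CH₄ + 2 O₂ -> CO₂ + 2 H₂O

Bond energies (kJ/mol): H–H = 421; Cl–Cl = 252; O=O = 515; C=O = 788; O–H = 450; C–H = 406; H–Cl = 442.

Reaction A:
  Bonds broken (reactants):
    Cl–Cl: 1 × 252 = 252
    H–H: 1 × 421 = 421
    Σ(broken) = 673 kJ
  Bonds formed (products):
    H–Cl: 2 × 442 = 884
    Σ(formed) = 884 kJ
  ΔH_A = 673 − 884 = −211 kJ
Reaction B:
  Bonds broken (reactants):
    C–H: 4 × 406 = 1624
    O=O: 2 × 515 = 1030
    Σ(broken) = 2654 kJ
  Bonds formed (products):
    C=O: 2 × 788 = 1576
    O–H: 4 × 450 = 1800
    Σ(formed) = 3376 kJ
  ΔH_B = 2654 − 3376 = −722 kJ
ΔH_A − ΔH_B = +511 kJ, so reaction B has the more negative ΔH; |ΔH_A − ΔH_B| = 511 kJ.

Reaction B, by 511 kJ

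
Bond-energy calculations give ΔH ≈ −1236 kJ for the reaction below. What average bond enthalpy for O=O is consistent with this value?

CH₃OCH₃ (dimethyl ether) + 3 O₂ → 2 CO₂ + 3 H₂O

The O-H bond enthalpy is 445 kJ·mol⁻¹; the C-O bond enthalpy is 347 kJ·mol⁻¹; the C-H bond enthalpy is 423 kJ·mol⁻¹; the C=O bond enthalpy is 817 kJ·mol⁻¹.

Let D be the O=O bond energy.
Σ(broken) = 6×423 + 2×347 + 3×D = 3232 + 3D
Σ(formed) = 4×817 + 6×445 = 5938
ΔH = Σ(broken) − Σ(formed) = (3232 + 3D) − (5938) = −2706 + 3D
Setting this equal to −1236 kJ gives 3D = 1470, so D = 490 kJ/mol.

D(O=O) ≈ 490 kJ/mol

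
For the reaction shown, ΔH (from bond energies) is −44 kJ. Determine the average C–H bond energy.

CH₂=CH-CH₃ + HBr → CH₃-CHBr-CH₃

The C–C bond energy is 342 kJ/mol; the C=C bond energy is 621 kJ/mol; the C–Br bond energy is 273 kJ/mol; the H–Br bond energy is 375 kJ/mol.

D(C–H) ≈ 425 kJ/mol

Let D be the C–H bond energy.
Σ(broken) = 1×342 + 6×D + 1×621 + 1×375 = 1338 + 6D
Σ(formed) = 1×273 + 2×342 + 7×D = 957 + 7D
ΔH = Σ(broken) − Σ(formed) = (1338 + 6D) − (957 + 7D) = +381 − D
Setting this equal to −44 kJ gives D = 425 kJ/mol.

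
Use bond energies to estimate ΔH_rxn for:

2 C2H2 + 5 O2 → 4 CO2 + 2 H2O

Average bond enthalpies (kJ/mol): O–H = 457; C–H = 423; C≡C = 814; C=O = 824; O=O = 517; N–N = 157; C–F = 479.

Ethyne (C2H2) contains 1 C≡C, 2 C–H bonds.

Bonds broken (reactants):
  C≡C: 2 × 814 = 1628
  C–H: 4 × 423 = 1692
  O=O: 5 × 517 = 2585
  Σ(broken) = 5905 kJ
Bonds formed (products):
  C=O: 8 × 824 = 6592
  O–H: 4 × 457 = 1828
  Σ(formed) = 8420 kJ
ΔH = Σ(broken) − Σ(formed) = 5905 − 8420 = −2515 kJ

ΔH ≈ −2515 kJ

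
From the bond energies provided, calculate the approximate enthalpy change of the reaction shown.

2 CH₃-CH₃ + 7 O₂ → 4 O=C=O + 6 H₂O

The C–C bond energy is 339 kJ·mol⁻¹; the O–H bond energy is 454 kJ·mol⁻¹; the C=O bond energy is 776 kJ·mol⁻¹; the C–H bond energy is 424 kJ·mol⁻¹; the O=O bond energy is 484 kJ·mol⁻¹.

ΔH ≈ −2502 kJ

Bonds broken (reactants):
  C–C: 2 × 339 = 678
  C–H: 12 × 424 = 5088
  O=O: 7 × 484 = 3388
  Σ(broken) = 9154 kJ
Bonds formed (products):
  C=O: 8 × 776 = 6208
  O–H: 12 × 454 = 5448
  Σ(formed) = 11656 kJ
ΔH = Σ(broken) − Σ(formed) = 9154 − 11656 = −2502 kJ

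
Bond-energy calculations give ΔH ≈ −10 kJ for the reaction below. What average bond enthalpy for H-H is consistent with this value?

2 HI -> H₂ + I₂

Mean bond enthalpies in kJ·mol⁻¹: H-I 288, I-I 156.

Let D be the H-H bond energy.
Σ(broken) = 2×288 = 576
Σ(formed) = 1×D + 1×156 = 156 + D
ΔH = Σ(broken) − Σ(formed) = (576) − (156 + D) = +420 − D
Setting this equal to −10 kJ gives D = 430 kJ/mol.

D(H-H) ≈ 430 kJ/mol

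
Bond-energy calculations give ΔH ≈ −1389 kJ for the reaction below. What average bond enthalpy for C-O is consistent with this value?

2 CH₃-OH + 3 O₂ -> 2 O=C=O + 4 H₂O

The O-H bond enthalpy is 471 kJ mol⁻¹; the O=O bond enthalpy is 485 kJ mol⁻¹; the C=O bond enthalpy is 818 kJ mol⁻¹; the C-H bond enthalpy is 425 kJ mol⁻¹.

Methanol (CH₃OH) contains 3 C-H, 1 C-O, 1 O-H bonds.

D(C-O) ≈ 352 kJ/mol

Let D be the C-O bond energy.
Σ(broken) = 6×425 + 2×D + 2×471 + 3×485 = 4947 + 2D
Σ(formed) = 4×818 + 8×471 = 7040
ΔH = Σ(broken) − Σ(formed) = (4947 + 2D) − (7040) = −2093 + 2D
Setting this equal to −1389 kJ gives 2D = 704, so D = 352 kJ/mol.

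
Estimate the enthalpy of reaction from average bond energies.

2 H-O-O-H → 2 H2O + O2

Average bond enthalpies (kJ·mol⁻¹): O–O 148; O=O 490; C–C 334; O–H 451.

Bonds broken (reactants):
  O–H: 4 × 451 = 1804
  O–O: 2 × 148 = 296
  Σ(broken) = 2100 kJ
Bonds formed (products):
  O–H: 4 × 451 = 1804
  O=O: 1 × 490 = 490
  Σ(formed) = 2294 kJ
ΔH = Σ(broken) − Σ(formed) = 2100 − 2294 = −194 kJ

ΔH ≈ −194 kJ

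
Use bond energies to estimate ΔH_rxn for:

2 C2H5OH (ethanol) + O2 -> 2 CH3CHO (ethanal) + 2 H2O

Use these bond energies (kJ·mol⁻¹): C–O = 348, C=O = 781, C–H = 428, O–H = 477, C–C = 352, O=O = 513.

ΔH ≈ −451 kJ

Bonds broken (reactants):
  C–C: 2 × 352 = 704
  C–H: 10 × 428 = 4280
  C–O: 2 × 348 = 696
  O–H: 2 × 477 = 954
  O=O: 1 × 513 = 513
  Σ(broken) = 7147 kJ
Bonds formed (products):
  C–C: 2 × 352 = 704
  C–H: 8 × 428 = 3424
  C=O: 2 × 781 = 1562
  O–H: 4 × 477 = 1908
  Σ(formed) = 7598 kJ
ΔH = Σ(broken) − Σ(formed) = 7147 − 7598 = −451 kJ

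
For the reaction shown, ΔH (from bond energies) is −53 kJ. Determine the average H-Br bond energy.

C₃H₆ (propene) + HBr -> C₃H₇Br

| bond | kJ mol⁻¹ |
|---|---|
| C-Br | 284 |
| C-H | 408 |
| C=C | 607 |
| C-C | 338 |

D(H-Br) ≈ 370 kJ/mol

Let D be the H-Br bond energy.
Σ(broken) = 1×338 + 6×408 + 1×607 + 1×D = 3393 + D
Σ(formed) = 1×284 + 2×338 + 7×408 = 3816
ΔH = Σ(broken) − Σ(formed) = (3393 + D) − (3816) = −423 + D
Setting this equal to −53 kJ gives D = 370 kJ/mol.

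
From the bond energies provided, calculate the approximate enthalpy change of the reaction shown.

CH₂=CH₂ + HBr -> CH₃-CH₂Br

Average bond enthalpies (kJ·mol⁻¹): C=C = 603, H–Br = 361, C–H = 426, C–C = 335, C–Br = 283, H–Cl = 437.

Bonds broken (reactants):
  C–H: 4 × 426 = 1704
  C=C: 1 × 603 = 603
  H–Br: 1 × 361 = 361
  Σ(broken) = 2668 kJ
Bonds formed (products):
  C–Br: 1 × 283 = 283
  C–C: 1 × 335 = 335
  C–H: 5 × 426 = 2130
  Σ(formed) = 2748 kJ
ΔH = Σ(broken) − Σ(formed) = 2668 − 2748 = −80 kJ

ΔH ≈ −80 kJ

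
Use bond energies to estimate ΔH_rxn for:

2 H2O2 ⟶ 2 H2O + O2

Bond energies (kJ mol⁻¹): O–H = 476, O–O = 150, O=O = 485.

ΔH ≈ −185 kJ

Bonds broken (reactants):
  O–H: 4 × 476 = 1904
  O–O: 2 × 150 = 300
  Σ(broken) = 2204 kJ
Bonds formed (products):
  O–H: 4 × 476 = 1904
  O=O: 1 × 485 = 485
  Σ(formed) = 2389 kJ
ΔH = Σ(broken) − Σ(formed) = 2204 − 2389 = −185 kJ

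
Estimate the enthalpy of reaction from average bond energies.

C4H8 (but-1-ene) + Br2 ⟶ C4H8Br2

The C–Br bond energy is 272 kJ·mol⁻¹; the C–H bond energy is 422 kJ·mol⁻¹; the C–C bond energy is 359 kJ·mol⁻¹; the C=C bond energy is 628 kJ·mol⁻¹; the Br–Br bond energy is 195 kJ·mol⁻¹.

Bonds broken (reactants):
  Br–Br: 1 × 195 = 195
  C–C: 2 × 359 = 718
  C–H: 8 × 422 = 3376
  C=C: 1 × 628 = 628
  Σ(broken) = 4917 kJ
Bonds formed (products):
  C–Br: 2 × 272 = 544
  C–C: 3 × 359 = 1077
  C–H: 8 × 422 = 3376
  Σ(formed) = 4997 kJ
ΔH = Σ(broken) − Σ(formed) = 4917 − 4997 = −80 kJ

ΔH ≈ −80 kJ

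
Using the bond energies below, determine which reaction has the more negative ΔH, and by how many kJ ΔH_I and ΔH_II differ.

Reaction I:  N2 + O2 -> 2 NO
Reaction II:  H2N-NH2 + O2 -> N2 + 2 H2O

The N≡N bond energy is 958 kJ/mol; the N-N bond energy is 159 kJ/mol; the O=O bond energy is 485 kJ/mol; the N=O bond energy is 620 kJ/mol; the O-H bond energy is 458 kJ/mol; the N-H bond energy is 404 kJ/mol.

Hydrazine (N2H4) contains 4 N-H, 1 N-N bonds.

Reaction I:
  Bonds broken (reactants):
    N≡N: 1 × 958 = 958
    O=O: 1 × 485 = 485
    Σ(broken) = 1443 kJ
  Bonds formed (products):
    N=O: 2 × 620 = 1240
    Σ(formed) = 1240 kJ
  ΔH_I = 1443 − 1240 = +203 kJ
Reaction II:
  Bonds broken (reactants):
    N-H: 4 × 404 = 1616
    N-N: 1 × 159 = 159
    O=O: 1 × 485 = 485
    Σ(broken) = 2260 kJ
  Bonds formed (products):
    N≡N: 1 × 958 = 958
    O-H: 4 × 458 = 1832
    Σ(formed) = 2790 kJ
  ΔH_II = 2260 − 2790 = −530 kJ
ΔH_I − ΔH_II = +733 kJ, so reaction II has the more negative ΔH; |ΔH_I − ΔH_II| = 733 kJ.

Reaction II, by 733 kJ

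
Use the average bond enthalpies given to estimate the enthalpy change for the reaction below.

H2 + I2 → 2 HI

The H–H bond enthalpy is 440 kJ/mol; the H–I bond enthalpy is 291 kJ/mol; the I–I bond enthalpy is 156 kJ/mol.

ΔH ≈ +14 kJ

Bonds broken (reactants):
  H–H: 1 × 440 = 440
  I–I: 1 × 156 = 156
  Σ(broken) = 596 kJ
Bonds formed (products):
  H–I: 2 × 291 = 582
  Σ(formed) = 582 kJ
ΔH = Σ(broken) − Σ(formed) = 596 − 582 = +14 kJ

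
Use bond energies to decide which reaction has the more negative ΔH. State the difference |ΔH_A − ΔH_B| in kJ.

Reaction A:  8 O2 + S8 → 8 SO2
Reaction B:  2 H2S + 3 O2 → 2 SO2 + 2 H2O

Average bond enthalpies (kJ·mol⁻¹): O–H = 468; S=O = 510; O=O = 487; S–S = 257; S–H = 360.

Reaction A, by 1197 kJ

Reaction A:
  Bonds broken (reactants):
    O=O: 8 × 487 = 3896
    S–S: 8 × 257 = 2056
    Σ(broken) = 5952 kJ
  Bonds formed (products):
    S=O: 16 × 510 = 8160
    Σ(formed) = 8160 kJ
  ΔH_A = 5952 − 8160 = −2208 kJ
Reaction B:
  Bonds broken (reactants):
    O=O: 3 × 487 = 1461
    S–H: 4 × 360 = 1440
    Σ(broken) = 2901 kJ
  Bonds formed (products):
    O–H: 4 × 468 = 1872
    S=O: 4 × 510 = 2040
    Σ(formed) = 3912 kJ
  ΔH_B = 2901 − 3912 = −1011 kJ
ΔH_A − ΔH_B = −1197 kJ, so reaction A has the more negative ΔH; |ΔH_A − ΔH_B| = 1197 kJ.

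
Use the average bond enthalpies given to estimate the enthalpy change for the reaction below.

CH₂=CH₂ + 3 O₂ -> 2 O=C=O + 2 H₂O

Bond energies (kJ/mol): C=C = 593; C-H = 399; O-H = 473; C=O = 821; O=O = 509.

ΔH ≈ −1460 kJ

Bonds broken (reactants):
  C-H: 4 × 399 = 1596
  C=C: 1 × 593 = 593
  O=O: 3 × 509 = 1527
  Σ(broken) = 3716 kJ
Bonds formed (products):
  C=O: 4 × 821 = 3284
  O-H: 4 × 473 = 1892
  Σ(formed) = 5176 kJ
ΔH = Σ(broken) − Σ(formed) = 3716 − 5176 = −1460 kJ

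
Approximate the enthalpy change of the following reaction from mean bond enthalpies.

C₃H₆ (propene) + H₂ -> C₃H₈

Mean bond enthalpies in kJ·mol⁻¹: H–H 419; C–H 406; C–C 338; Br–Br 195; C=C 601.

ΔH ≈ −130 kJ

Bonds broken (reactants):
  C–C: 1 × 338 = 338
  C–H: 6 × 406 = 2436
  C=C: 1 × 601 = 601
  H–H: 1 × 419 = 419
  Σ(broken) = 3794 kJ
Bonds formed (products):
  C–C: 2 × 338 = 676
  C–H: 8 × 406 = 3248
  Σ(formed) = 3924 kJ
ΔH = Σ(broken) − Σ(formed) = 3794 − 3924 = −130 kJ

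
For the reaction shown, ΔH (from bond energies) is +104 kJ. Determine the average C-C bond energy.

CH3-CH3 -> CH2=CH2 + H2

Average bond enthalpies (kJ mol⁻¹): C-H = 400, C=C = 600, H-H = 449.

D(C-C) ≈ 353 kJ/mol

Let D be the C-C bond energy.
Σ(broken) = 1×D + 6×400 = 2400 + D
Σ(formed) = 4×400 + 1×600 + 1×449 = 2649
ΔH = Σ(broken) − Σ(formed) = (2400 + D) − (2649) = −249 + D
Setting this equal to +104 kJ gives D = 353 kJ/mol.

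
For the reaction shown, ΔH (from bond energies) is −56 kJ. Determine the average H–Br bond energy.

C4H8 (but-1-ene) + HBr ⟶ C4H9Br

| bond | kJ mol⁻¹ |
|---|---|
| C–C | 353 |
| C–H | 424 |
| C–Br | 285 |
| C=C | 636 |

D(H–Br) ≈ 370 kJ/mol

Let D be the H–Br bond energy.
Σ(broken) = 2×353 + 8×424 + 1×636 + 1×D = 4734 + D
Σ(formed) = 1×285 + 3×353 + 9×424 = 5160
ΔH = Σ(broken) − Σ(formed) = (4734 + D) − (5160) = −426 + D
Setting this equal to −56 kJ gives D = 370 kJ/mol.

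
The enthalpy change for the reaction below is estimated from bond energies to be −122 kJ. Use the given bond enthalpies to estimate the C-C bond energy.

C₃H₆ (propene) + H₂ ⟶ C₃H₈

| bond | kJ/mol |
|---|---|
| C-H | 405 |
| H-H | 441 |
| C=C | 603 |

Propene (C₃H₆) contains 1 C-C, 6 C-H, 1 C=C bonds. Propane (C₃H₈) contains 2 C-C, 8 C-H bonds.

Let D be the C-C bond energy.
Σ(broken) = 1×D + 6×405 + 1×603 + 1×441 = 3474 + D
Σ(formed) = 2×D + 8×405 = 3240 + 2D
ΔH = Σ(broken) − Σ(formed) = (3474 + D) − (3240 + 2D) = +234 − D
Setting this equal to −122 kJ gives D = 356 kJ/mol.

D(C-C) ≈ 356 kJ/mol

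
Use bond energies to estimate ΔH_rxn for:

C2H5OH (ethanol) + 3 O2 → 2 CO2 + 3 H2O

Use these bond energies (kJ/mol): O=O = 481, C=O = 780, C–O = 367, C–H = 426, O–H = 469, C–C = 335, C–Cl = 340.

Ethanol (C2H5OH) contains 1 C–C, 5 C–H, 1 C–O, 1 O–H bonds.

Bonds broken (reactants):
  C–C: 1 × 335 = 335
  C–H: 5 × 426 = 2130
  C–O: 1 × 367 = 367
  O–H: 1 × 469 = 469
  O=O: 3 × 481 = 1443
  Σ(broken) = 4744 kJ
Bonds formed (products):
  C=O: 4 × 780 = 3120
  O–H: 6 × 469 = 2814
  Σ(formed) = 5934 kJ
ΔH = Σ(broken) − Σ(formed) = 4744 − 5934 = −1190 kJ

ΔH ≈ −1190 kJ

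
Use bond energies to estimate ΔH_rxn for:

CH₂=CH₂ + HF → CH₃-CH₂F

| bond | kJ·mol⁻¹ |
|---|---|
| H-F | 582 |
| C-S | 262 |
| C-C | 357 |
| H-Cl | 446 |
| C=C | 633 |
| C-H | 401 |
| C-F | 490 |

Bonds broken (reactants):
  C-H: 4 × 401 = 1604
  C=C: 1 × 633 = 633
  H-F: 1 × 582 = 582
  Σ(broken) = 2819 kJ
Bonds formed (products):
  C-C: 1 × 357 = 357
  C-F: 1 × 490 = 490
  C-H: 5 × 401 = 2005
  Σ(formed) = 2852 kJ
ΔH = Σ(broken) − Σ(formed) = 2819 − 2852 = −33 kJ

ΔH ≈ −33 kJ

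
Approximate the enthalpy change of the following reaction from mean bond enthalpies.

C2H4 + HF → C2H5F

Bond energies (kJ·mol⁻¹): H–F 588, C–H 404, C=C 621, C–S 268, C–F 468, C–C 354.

ΔH ≈ −17 kJ

Bonds broken (reactants):
  C–H: 4 × 404 = 1616
  C=C: 1 × 621 = 621
  H–F: 1 × 588 = 588
  Σ(broken) = 2825 kJ
Bonds formed (products):
  C–C: 1 × 354 = 354
  C–F: 1 × 468 = 468
  C–H: 5 × 404 = 2020
  Σ(formed) = 2842 kJ
ΔH = Σ(broken) − Σ(formed) = 2825 − 2842 = −17 kJ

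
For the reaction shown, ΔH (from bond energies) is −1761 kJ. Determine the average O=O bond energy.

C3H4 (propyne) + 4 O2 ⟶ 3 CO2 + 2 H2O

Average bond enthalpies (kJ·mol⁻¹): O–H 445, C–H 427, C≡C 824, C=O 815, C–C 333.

Let D be the O=O bond energy.
Σ(broken) = 1×824 + 1×333 + 4×427 + 4×D = 2865 + 4D
Σ(formed) = 6×815 + 4×445 = 6670
ΔH = Σ(broken) − Σ(formed) = (2865 + 4D) − (6670) = −3805 + 4D
Setting this equal to −1761 kJ gives 4D = 2044, so D = 511 kJ/mol.

D(O=O) ≈ 511 kJ/mol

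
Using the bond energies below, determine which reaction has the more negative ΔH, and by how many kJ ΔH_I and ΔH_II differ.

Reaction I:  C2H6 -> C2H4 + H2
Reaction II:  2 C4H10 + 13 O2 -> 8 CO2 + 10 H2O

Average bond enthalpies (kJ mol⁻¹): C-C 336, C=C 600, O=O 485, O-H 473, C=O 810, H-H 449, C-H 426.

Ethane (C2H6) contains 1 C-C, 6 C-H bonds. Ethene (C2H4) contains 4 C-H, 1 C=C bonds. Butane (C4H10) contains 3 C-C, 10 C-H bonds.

Reaction II, by 5718 kJ

Reaction I:
  Bonds broken (reactants):
    C-C: 1 × 336 = 336
    C-H: 6 × 426 = 2556
    Σ(broken) = 2892 kJ
  Bonds formed (products):
    C-H: 4 × 426 = 1704
    C=C: 1 × 600 = 600
    H-H: 1 × 449 = 449
    Σ(formed) = 2753 kJ
  ΔH_I = 2892 − 2753 = +139 kJ
Reaction II:
  Bonds broken (reactants):
    C-C: 6 × 336 = 2016
    C-H: 20 × 426 = 8520
    O=O: 13 × 485 = 6305
    Σ(broken) = 16841 kJ
  Bonds formed (products):
    C=O: 16 × 810 = 12960
    O-H: 20 × 473 = 9460
    Σ(formed) = 22420 kJ
  ΔH_II = 16841 − 22420 = −5579 kJ
ΔH_I − ΔH_II = +5718 kJ, so reaction II has the more negative ΔH; |ΔH_I − ΔH_II| = 5718 kJ.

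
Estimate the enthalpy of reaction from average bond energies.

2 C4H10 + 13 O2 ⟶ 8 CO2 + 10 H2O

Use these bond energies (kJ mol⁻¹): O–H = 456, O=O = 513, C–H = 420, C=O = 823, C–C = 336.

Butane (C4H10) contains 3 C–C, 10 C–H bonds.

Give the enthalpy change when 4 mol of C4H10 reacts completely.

ΔH = −10406 kJ

Bonds broken (reactants):
  C–C: 6 × 336 = 2016
  C–H: 20 × 420 = 8400
  O=O: 13 × 513 = 6669
  Σ(broken) = 17085 kJ
Bonds formed (products):
  C=O: 16 × 823 = 13168
  O–H: 20 × 456 = 9120
  Σ(formed) = 22288 kJ
ΔH = Σ(broken) − Σ(formed) = 17085 − 22288 = −5203 kJ
For 2× the reaction as written: 2 × (−5203) = −10406 kJ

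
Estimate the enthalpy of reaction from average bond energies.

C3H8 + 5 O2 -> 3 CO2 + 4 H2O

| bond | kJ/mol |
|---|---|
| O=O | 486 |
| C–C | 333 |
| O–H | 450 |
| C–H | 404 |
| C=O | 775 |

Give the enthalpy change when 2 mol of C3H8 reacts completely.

ΔH = −3844 kJ

Bonds broken (reactants):
  C–C: 2 × 333 = 666
  C–H: 8 × 404 = 3232
  O=O: 5 × 486 = 2430
  Σ(broken) = 6328 kJ
Bonds formed (products):
  C=O: 6 × 775 = 4650
  O–H: 8 × 450 = 3600
  Σ(formed) = 8250 kJ
ΔH = Σ(broken) − Σ(formed) = 6328 − 8250 = −1922 kJ
For 2× the reaction as written: 2 × (−1922) = −3844 kJ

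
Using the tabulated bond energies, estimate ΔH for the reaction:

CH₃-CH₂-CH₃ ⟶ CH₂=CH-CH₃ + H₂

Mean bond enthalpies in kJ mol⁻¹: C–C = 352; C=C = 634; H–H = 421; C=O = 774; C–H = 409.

Bonds broken (reactants):
  C–C: 2 × 352 = 704
  C–H: 8 × 409 = 3272
  Σ(broken) = 3976 kJ
Bonds formed (products):
  C–C: 1 × 352 = 352
  C–H: 6 × 409 = 2454
  C=C: 1 × 634 = 634
  H–H: 1 × 421 = 421
  Σ(formed) = 3861 kJ
ΔH = Σ(broken) − Σ(formed) = 3976 − 3861 = +115 kJ

ΔH ≈ +115 kJ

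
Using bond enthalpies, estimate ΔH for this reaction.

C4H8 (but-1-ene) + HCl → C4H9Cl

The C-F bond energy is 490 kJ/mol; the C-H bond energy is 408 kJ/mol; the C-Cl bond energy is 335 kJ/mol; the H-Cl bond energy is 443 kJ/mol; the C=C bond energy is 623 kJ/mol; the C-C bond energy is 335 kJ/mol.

Bonds broken (reactants):
  C-C: 2 × 335 = 670
  C-H: 8 × 408 = 3264
  C=C: 1 × 623 = 623
  H-Cl: 1 × 443 = 443
  Σ(broken) = 5000 kJ
Bonds formed (products):
  C-C: 3 × 335 = 1005
  C-Cl: 1 × 335 = 335
  C-H: 9 × 408 = 3672
  Σ(formed) = 5012 kJ
ΔH = Σ(broken) − Σ(formed) = 5000 − 5012 = −12 kJ

ΔH ≈ −12 kJ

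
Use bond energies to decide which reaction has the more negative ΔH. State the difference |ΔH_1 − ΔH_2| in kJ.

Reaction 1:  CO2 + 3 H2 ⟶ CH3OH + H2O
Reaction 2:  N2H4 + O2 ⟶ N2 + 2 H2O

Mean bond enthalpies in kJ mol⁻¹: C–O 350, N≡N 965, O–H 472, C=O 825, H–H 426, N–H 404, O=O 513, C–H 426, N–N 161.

Reaction 1:
  Bonds broken (reactants):
    C=O: 2 × 825 = 1650
    H–H: 3 × 426 = 1278
    Σ(broken) = 2928 kJ
  Bonds formed (products):
    C–H: 3 × 426 = 1278
    C–O: 1 × 350 = 350
    O–H: 3 × 472 = 1416
    Σ(formed) = 3044 kJ
  ΔH_1 = 2928 − 3044 = −116 kJ
Reaction 2:
  Bonds broken (reactants):
    N–H: 4 × 404 = 1616
    N–N: 1 × 161 = 161
    O=O: 1 × 513 = 513
    Σ(broken) = 2290 kJ
  Bonds formed (products):
    N≡N: 1 × 965 = 965
    O–H: 4 × 472 = 1888
    Σ(formed) = 2853 kJ
  ΔH_2 = 2290 − 2853 = −563 kJ
ΔH_1 − ΔH_2 = +447 kJ, so reaction 2 has the more negative ΔH; |ΔH_1 − ΔH_2| = 447 kJ.

Reaction 2, by 447 kJ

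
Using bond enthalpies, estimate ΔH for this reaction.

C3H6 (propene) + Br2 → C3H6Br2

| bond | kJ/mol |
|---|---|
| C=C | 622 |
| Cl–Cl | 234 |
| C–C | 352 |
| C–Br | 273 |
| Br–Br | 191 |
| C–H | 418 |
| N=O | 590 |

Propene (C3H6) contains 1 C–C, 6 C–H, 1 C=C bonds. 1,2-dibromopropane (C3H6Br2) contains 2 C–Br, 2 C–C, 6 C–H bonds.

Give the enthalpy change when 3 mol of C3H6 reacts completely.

ΔH = −255 kJ

Bonds broken (reactants):
  Br–Br: 1 × 191 = 191
  C–C: 1 × 352 = 352
  C–H: 6 × 418 = 2508
  C=C: 1 × 622 = 622
  Σ(broken) = 3673 kJ
Bonds formed (products):
  C–Br: 2 × 273 = 546
  C–C: 2 × 352 = 704
  C–H: 6 × 418 = 2508
  Σ(formed) = 3758 kJ
ΔH = Σ(broken) − Σ(formed) = 3673 − 3758 = −85 kJ
For 3× the reaction as written: 3 × (−85) = −255 kJ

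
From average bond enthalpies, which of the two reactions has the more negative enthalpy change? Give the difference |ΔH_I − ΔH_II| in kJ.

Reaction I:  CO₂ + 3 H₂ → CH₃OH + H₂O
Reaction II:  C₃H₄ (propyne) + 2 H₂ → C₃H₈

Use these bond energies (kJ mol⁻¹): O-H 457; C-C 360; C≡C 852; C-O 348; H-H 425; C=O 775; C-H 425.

Reaction II, by 189 kJ

Reaction I:
  Bonds broken (reactants):
    C=O: 2 × 775 = 1550
    H-H: 3 × 425 = 1275
    Σ(broken) = 2825 kJ
  Bonds formed (products):
    C-H: 3 × 425 = 1275
    C-O: 1 × 348 = 348
    O-H: 3 × 457 = 1371
    Σ(formed) = 2994 kJ
  ΔH_I = 2825 − 2994 = −169 kJ
Reaction II:
  Bonds broken (reactants):
    C≡C: 1 × 852 = 852
    C-C: 1 × 360 = 360
    C-H: 4 × 425 = 1700
    H-H: 2 × 425 = 850
    Σ(broken) = 3762 kJ
  Bonds formed (products):
    C-C: 2 × 360 = 720
    C-H: 8 × 425 = 3400
    Σ(formed) = 4120 kJ
  ΔH_II = 3762 − 4120 = −358 kJ
ΔH_I − ΔH_II = +189 kJ, so reaction II has the more negative ΔH; |ΔH_I − ΔH_II| = 189 kJ.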